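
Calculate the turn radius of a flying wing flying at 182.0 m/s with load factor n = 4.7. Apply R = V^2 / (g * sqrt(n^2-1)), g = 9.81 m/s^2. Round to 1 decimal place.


Step 1: V^2 = 182.0^2 = 33124.0
Step 2: n^2 - 1 = 4.7^2 - 1 = 21.09
Step 3: sqrt(21.09) = 4.592385
Step 4: R = 33124.0 / (9.81 * 4.592385) = 735.3 m

735.3


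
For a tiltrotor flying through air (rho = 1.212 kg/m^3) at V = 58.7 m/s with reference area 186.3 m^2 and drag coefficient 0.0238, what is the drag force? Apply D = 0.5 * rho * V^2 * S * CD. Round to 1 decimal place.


Step 1: Dynamic pressure q = 0.5 * 1.212 * 58.7^2 = 2088.0881 Pa
Step 2: Drag D = q * S * CD = 2088.0881 * 186.3 * 0.0238
Step 3: D = 9258.5 N

9258.5


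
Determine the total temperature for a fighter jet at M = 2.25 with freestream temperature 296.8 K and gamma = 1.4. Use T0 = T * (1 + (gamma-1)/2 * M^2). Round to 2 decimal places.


Step 1: (gamma-1)/2 = 0.2
Step 2: M^2 = 5.0625
Step 3: 1 + 0.2 * 5.0625 = 2.0125
Step 4: T0 = 296.8 * 2.0125 = 597.31 K

597.31


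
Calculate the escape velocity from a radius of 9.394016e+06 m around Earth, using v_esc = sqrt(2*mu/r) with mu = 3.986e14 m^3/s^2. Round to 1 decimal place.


Step 1: 2*mu/r = 2 * 3.986e14 / 9.394016e+06 = 84862533.7662
Step 2: v_esc = sqrt(84862533.7662) = 9212.1 m/s

9212.1


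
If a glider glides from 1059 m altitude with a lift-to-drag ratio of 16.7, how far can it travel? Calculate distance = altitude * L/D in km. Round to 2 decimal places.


Step 1: Glide distance = altitude * L/D = 1059 * 16.7 = 17685.3 m
Step 2: Convert to km: 17685.3 / 1000 = 17.69 km

17.69


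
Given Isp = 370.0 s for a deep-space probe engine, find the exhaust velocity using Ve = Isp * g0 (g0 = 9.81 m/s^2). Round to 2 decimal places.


Step 1: Ve = Isp * g0 = 370.0 * 9.81
Step 2: Ve = 3629.70 m/s

3629.70


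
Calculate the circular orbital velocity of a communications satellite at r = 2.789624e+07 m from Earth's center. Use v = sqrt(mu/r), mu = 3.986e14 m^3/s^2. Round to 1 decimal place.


Step 1: mu / r = 3.986e14 / 2.789624e+07 = 14288663.992
Step 2: v = sqrt(14288663.992) = 3780.0 m/s

3780.0


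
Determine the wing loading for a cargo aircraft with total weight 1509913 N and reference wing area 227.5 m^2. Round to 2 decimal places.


Step 1: Wing loading = W / S = 1509913 / 227.5
Step 2: Wing loading = 6636.98 N/m^2

6636.98


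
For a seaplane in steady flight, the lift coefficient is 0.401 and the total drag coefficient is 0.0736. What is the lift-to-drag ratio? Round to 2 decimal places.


Step 1: L/D = CL / CD = 0.401 / 0.0736
Step 2: L/D = 5.45

5.45


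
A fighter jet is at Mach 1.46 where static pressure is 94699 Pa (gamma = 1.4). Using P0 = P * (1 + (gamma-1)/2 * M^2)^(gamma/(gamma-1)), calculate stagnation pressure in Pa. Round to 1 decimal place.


Step 1: (gamma-1)/2 * M^2 = 0.2 * 2.1316 = 0.42632
Step 2: 1 + 0.42632 = 1.42632
Step 3: Exponent gamma/(gamma-1) = 3.5
Step 4: P0 = 94699 * 1.42632^3.5 = 328174.5 Pa

328174.5


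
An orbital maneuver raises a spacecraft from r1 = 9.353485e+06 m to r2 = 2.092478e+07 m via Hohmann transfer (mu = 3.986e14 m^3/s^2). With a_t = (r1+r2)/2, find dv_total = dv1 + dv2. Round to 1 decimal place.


Step 1: Transfer semi-major axis a_t = (9.353485e+06 + 2.092478e+07) / 2 = 1.513913e+07 m
Step 2: v1 (circular at r1) = sqrt(mu/r1) = 6528.03 m/s
Step 3: v_t1 = sqrt(mu*(2/r1 - 1/a_t)) = 7674.71 m/s
Step 4: dv1 = |7674.71 - 6528.03| = 1146.68 m/s
Step 5: v2 (circular at r2) = 4364.54 m/s, v_t2 = 3430.63 m/s
Step 6: dv2 = |4364.54 - 3430.63| = 933.9 m/s
Step 7: Total delta-v = 1146.68 + 933.9 = 2080.6 m/s

2080.6


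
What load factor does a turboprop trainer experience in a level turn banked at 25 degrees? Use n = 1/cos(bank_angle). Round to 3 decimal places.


Step 1: Convert 25 degrees to radians = 0.436332
Step 2: cos(25 deg) = 0.906308
Step 3: n = 1 / 0.906308 = 1.103

1.103


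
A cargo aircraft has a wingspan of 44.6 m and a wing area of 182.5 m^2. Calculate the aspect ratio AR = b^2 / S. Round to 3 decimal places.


Step 1: b^2 = 44.6^2 = 1989.16
Step 2: AR = 1989.16 / 182.5 = 10.900

10.900


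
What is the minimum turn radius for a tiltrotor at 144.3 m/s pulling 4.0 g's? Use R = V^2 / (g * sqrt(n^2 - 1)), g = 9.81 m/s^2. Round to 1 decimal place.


Step 1: V^2 = 144.3^2 = 20822.49
Step 2: n^2 - 1 = 4.0^2 - 1 = 15.0
Step 3: sqrt(15.0) = 3.872983
Step 4: R = 20822.49 / (9.81 * 3.872983) = 548.0 m

548.0


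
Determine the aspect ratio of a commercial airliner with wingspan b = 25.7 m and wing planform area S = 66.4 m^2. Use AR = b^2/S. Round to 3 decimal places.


Step 1: b^2 = 25.7^2 = 660.49
Step 2: AR = 660.49 / 66.4 = 9.947

9.947


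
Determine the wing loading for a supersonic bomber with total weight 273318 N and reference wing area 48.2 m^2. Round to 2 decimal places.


Step 1: Wing loading = W / S = 273318 / 48.2
Step 2: Wing loading = 5670.50 N/m^2

5670.50


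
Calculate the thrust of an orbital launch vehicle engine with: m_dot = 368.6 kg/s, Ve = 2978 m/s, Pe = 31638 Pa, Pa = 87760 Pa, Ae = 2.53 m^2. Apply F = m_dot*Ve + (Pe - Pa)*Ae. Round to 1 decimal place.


Step 1: Momentum thrust = m_dot * Ve = 368.6 * 2978 = 1097690.8 N
Step 2: Pressure thrust = (Pe - Pa) * Ae = (31638 - 87760) * 2.53 = -141988.66 N
Step 3: Total thrust F = 1097690.8 + -141988.66 = 955702.1 N

955702.1


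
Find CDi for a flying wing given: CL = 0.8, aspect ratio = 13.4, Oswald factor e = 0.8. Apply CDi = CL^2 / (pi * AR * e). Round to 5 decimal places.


Step 1: CL^2 = 0.8^2 = 0.64
Step 2: pi * AR * e = 3.14159 * 13.4 * 0.8 = 33.677873
Step 3: CDi = 0.64 / 33.677873 = 0.01900

0.01900


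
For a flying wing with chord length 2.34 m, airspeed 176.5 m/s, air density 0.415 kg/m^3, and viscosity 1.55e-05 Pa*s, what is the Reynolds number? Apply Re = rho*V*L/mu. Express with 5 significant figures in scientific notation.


Step 1: Numerator = rho * V * L = 0.415 * 176.5 * 2.34 = 171.39915
Step 2: Re = 171.39915 / 1.55e-05
Step 3: Re = 1.1058e+07

1.1058e+07


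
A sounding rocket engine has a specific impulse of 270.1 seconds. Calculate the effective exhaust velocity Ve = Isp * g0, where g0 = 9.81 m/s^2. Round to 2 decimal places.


Step 1: Ve = Isp * g0 = 270.1 * 9.81
Step 2: Ve = 2649.68 m/s

2649.68


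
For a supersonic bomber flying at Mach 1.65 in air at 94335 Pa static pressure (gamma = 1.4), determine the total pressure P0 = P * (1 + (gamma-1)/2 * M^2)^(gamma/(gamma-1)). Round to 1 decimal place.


Step 1: (gamma-1)/2 * M^2 = 0.2 * 2.7225 = 0.5445
Step 2: 1 + 0.5445 = 1.5445
Step 3: Exponent gamma/(gamma-1) = 3.5
Step 4: P0 = 94335 * 1.5445^3.5 = 431947.1 Pa

431947.1


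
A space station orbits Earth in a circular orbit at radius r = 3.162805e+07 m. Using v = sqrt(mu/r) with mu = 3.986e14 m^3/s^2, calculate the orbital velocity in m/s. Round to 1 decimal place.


Step 1: mu / r = 3.986e14 / 3.162805e+07 = 12602737.1273
Step 2: v = sqrt(12602737.1273) = 3550.0 m/s

3550.0


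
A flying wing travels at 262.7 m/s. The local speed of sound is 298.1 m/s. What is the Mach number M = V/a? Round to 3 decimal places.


Step 1: M = V / a = 262.7 / 298.1
Step 2: M = 0.881

0.881


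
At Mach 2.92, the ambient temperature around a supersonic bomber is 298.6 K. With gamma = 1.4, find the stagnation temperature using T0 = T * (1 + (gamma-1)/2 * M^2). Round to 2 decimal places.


Step 1: (gamma-1)/2 = 0.2
Step 2: M^2 = 8.5264
Step 3: 1 + 0.2 * 8.5264 = 2.70528
Step 4: T0 = 298.6 * 2.70528 = 807.80 K

807.80


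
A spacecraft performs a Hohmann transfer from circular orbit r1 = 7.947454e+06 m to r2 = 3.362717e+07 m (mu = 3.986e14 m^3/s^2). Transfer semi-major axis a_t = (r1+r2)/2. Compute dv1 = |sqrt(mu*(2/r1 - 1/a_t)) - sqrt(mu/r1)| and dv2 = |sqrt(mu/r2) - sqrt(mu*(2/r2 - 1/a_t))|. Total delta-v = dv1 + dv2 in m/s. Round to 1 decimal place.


Step 1: Transfer semi-major axis a_t = (7.947454e+06 + 3.362717e+07) / 2 = 2.078731e+07 m
Step 2: v1 (circular at r1) = sqrt(mu/r1) = 7081.98 m/s
Step 3: v_t1 = sqrt(mu*(2/r1 - 1/a_t)) = 9007.42 m/s
Step 4: dv1 = |9007.42 - 7081.98| = 1925.45 m/s
Step 5: v2 (circular at r2) = 3442.89 m/s, v_t2 = 2128.82 m/s
Step 6: dv2 = |3442.89 - 2128.82| = 1314.08 m/s
Step 7: Total delta-v = 1925.45 + 1314.08 = 3239.5 m/s

3239.5


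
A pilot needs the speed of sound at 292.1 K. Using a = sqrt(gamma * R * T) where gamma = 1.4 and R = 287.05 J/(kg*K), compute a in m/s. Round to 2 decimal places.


Step 1: gamma * R * T = 1.4 * 287.05 * 292.1 = 117386.227
Step 2: a = sqrt(117386.227) = 342.62 m/s

342.62


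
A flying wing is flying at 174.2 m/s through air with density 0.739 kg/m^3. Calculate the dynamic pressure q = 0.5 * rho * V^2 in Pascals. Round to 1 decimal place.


Step 1: V^2 = 174.2^2 = 30345.64
Step 2: q = 0.5 * 0.739 * 30345.64
Step 3: q = 11212.7 Pa

11212.7


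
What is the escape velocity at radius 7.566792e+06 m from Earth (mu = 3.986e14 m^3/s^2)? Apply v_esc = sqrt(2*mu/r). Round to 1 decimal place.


Step 1: 2*mu/r = 2 * 3.986e14 / 7.566792e+06 = 105355083.1052
Step 2: v_esc = sqrt(105355083.1052) = 10264.3 m/s

10264.3


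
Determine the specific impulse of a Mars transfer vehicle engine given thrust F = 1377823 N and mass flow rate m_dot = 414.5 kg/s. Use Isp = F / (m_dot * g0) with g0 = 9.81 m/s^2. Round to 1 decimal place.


Step 1: m_dot * g0 = 414.5 * 9.81 = 4066.25
Step 2: Isp = 1377823 / 4066.25 = 338.8 s

338.8


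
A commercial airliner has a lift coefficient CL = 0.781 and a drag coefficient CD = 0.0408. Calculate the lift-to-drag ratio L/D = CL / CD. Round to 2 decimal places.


Step 1: L/D = CL / CD = 0.781 / 0.0408
Step 2: L/D = 19.14

19.14


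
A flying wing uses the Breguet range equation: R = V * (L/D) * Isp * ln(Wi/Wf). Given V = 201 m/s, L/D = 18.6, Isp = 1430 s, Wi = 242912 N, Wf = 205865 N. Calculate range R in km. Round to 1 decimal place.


Step 1: Coefficient = V * (L/D) * Isp = 201 * 18.6 * 1430 = 5346198.0 m
Step 2: Wi/Wf = 242912 / 205865 = 1.179958
Step 3: ln(1.179958) = 0.165479
Step 4: R = 5346198.0 * 0.165479 = 884681.5 m = 884.7 km

884.7


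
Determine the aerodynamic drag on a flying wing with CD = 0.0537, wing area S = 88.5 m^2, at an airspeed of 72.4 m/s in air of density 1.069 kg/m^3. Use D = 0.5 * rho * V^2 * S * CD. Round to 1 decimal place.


Step 1: Dynamic pressure q = 0.5 * 1.069 * 72.4^2 = 2801.7207 Pa
Step 2: Drag D = q * S * CD = 2801.7207 * 88.5 * 0.0537
Step 3: D = 13315.0 N

13315.0


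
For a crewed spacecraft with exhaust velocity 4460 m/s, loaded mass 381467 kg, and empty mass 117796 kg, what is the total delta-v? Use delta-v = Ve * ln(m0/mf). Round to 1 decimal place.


Step 1: Mass ratio m0/mf = 381467 / 117796 = 3.23837
Step 2: ln(3.23837) = 1.17507
Step 3: delta-v = 4460 * 1.17507 = 5240.8 m/s

5240.8


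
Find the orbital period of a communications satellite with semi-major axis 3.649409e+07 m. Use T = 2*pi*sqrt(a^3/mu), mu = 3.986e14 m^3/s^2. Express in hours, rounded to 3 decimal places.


Step 1: a^3 / mu = 4.860351e+22 / 3.986e14 = 1.219355e+08
Step 2: sqrt(1.219355e+08) = 11042.4429 s
Step 3: T = 2*pi * 11042.4429 = 69381.71 s
Step 4: T in hours = 69381.71 / 3600 = 19.273 hours

19.273


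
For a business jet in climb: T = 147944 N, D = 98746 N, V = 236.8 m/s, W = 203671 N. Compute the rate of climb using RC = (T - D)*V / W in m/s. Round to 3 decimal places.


Step 1: Excess thrust = T - D = 147944 - 98746 = 49198 N
Step 2: Excess power = 49198 * 236.8 = 11650086.4 W
Step 3: RC = 11650086.4 / 203671 = 57.201 m/s

57.201


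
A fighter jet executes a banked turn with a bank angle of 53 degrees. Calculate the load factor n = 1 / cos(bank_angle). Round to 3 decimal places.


Step 1: Convert 53 degrees to radians = 0.925025
Step 2: cos(53 deg) = 0.601815
Step 3: n = 1 / 0.601815 = 1.662

1.662


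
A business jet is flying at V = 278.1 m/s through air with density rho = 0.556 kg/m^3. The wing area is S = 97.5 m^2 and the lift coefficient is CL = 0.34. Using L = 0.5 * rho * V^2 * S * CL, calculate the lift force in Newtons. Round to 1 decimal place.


Step 1: Calculate dynamic pressure q = 0.5 * 0.556 * 278.1^2 = 0.5 * 0.556 * 77339.61 = 21500.4116 Pa
Step 2: Multiply by wing area and lift coefficient: L = 21500.4116 * 97.5 * 0.34
Step 3: L = 2096290.1291 * 0.34 = 712738.6 N

712738.6


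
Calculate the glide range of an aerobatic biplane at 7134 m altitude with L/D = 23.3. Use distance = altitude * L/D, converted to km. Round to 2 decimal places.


Step 1: Glide distance = altitude * L/D = 7134 * 23.3 = 166222.2 m
Step 2: Convert to km: 166222.2 / 1000 = 166.22 km

166.22


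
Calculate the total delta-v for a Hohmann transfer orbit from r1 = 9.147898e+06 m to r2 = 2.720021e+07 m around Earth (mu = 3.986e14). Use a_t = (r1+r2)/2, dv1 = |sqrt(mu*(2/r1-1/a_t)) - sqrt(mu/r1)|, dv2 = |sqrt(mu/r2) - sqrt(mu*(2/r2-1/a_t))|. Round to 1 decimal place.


Step 1: Transfer semi-major axis a_t = (9.147898e+06 + 2.720021e+07) / 2 = 1.817405e+07 m
Step 2: v1 (circular at r1) = sqrt(mu/r1) = 6600.97 m/s
Step 3: v_t1 = sqrt(mu*(2/r1 - 1/a_t)) = 8075.48 m/s
Step 4: dv1 = |8075.48 - 6600.97| = 1474.5 m/s
Step 5: v2 (circular at r2) = 3828.09 m/s, v_t2 = 2715.92 m/s
Step 6: dv2 = |3828.09 - 2715.92| = 1112.17 m/s
Step 7: Total delta-v = 1474.5 + 1112.17 = 2586.7 m/s

2586.7


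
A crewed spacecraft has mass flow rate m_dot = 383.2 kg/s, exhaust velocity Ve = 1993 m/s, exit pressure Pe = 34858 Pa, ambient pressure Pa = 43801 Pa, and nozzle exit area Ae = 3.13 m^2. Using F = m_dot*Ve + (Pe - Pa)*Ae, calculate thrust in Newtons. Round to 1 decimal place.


Step 1: Momentum thrust = m_dot * Ve = 383.2 * 1993 = 763717.6 N
Step 2: Pressure thrust = (Pe - Pa) * Ae = (34858 - 43801) * 3.13 = -27991.59 N
Step 3: Total thrust F = 763717.6 + -27991.59 = 735726.0 N

735726.0


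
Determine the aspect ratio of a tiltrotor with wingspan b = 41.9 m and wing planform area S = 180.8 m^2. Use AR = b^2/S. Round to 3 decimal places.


Step 1: b^2 = 41.9^2 = 1755.61
Step 2: AR = 1755.61 / 180.8 = 9.710

9.710


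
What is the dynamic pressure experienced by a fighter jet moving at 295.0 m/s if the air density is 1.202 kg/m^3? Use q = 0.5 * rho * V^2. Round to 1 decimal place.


Step 1: V^2 = 295.0^2 = 87025.0
Step 2: q = 0.5 * 1.202 * 87025.0
Step 3: q = 52302.0 Pa

52302.0


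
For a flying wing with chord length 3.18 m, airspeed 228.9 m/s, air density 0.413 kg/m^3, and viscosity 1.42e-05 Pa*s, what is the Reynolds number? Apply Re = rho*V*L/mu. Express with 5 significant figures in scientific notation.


Step 1: Numerator = rho * V * L = 0.413 * 228.9 * 3.18 = 300.623526
Step 2: Re = 300.623526 / 1.42e-05
Step 3: Re = 2.1171e+07

2.1171e+07


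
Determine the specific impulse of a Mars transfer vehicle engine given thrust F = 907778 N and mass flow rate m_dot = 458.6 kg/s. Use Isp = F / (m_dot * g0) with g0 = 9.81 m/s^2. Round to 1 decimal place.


Step 1: m_dot * g0 = 458.6 * 9.81 = 4498.87
Step 2: Isp = 907778 / 4498.87 = 201.8 s

201.8


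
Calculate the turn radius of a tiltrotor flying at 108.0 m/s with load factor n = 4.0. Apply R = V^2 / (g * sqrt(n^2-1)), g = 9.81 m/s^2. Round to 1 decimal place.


Step 1: V^2 = 108.0^2 = 11664.0
Step 2: n^2 - 1 = 4.0^2 - 1 = 15.0
Step 3: sqrt(15.0) = 3.872983
Step 4: R = 11664.0 / (9.81 * 3.872983) = 307.0 m

307.0


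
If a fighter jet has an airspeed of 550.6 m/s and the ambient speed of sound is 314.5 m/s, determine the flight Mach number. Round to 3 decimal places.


Step 1: M = V / a = 550.6 / 314.5
Step 2: M = 1.751

1.751


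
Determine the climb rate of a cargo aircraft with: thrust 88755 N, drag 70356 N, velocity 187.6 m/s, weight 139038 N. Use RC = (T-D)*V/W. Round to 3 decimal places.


Step 1: Excess thrust = T - D = 88755 - 70356 = 18399 N
Step 2: Excess power = 18399 * 187.6 = 3451652.4 W
Step 3: RC = 3451652.4 / 139038 = 24.825 m/s

24.825


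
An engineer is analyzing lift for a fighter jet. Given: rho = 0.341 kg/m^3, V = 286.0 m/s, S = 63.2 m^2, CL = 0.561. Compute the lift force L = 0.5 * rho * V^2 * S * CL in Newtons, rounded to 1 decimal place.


Step 1: Calculate dynamic pressure q = 0.5 * 0.341 * 286.0^2 = 0.5 * 0.341 * 81796.0 = 13946.218 Pa
Step 2: Multiply by wing area and lift coefficient: L = 13946.218 * 63.2 * 0.561
Step 3: L = 881400.9776 * 0.561 = 494465.9 N

494465.9


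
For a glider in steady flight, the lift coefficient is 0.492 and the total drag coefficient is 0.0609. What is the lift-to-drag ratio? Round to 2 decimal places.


Step 1: L/D = CL / CD = 0.492 / 0.0609
Step 2: L/D = 8.08

8.08


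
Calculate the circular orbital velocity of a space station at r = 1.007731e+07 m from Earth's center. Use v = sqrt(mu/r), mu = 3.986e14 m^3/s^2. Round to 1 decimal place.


Step 1: mu / r = 3.986e14 / 1.007731e+07 = 39554206.4301
Step 2: v = sqrt(39554206.4301) = 6289.2 m/s

6289.2


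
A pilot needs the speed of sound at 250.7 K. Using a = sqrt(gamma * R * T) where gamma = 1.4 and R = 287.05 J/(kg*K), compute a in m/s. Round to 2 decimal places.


Step 1: gamma * R * T = 1.4 * 287.05 * 250.7 = 100748.809
Step 2: a = sqrt(100748.809) = 317.41 m/s

317.41


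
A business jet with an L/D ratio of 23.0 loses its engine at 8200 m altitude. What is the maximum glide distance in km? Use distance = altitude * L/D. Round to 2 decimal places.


Step 1: Glide distance = altitude * L/D = 8200 * 23.0 = 188600.0 m
Step 2: Convert to km: 188600.0 / 1000 = 188.60 km

188.60


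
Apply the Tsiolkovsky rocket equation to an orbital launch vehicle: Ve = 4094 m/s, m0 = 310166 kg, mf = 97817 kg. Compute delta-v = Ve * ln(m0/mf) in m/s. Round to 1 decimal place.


Step 1: Mass ratio m0/mf = 310166 / 97817 = 3.17088
Step 2: ln(3.17088) = 1.154009
Step 3: delta-v = 4094 * 1.154009 = 4724.5 m/s

4724.5


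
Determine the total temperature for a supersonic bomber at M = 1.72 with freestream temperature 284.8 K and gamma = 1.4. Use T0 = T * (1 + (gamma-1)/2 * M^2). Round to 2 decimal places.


Step 1: (gamma-1)/2 = 0.2
Step 2: M^2 = 2.9584
Step 3: 1 + 0.2 * 2.9584 = 1.59168
Step 4: T0 = 284.8 * 1.59168 = 453.31 K

453.31


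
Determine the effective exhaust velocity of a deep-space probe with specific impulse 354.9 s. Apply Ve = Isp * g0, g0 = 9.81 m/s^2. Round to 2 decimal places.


Step 1: Ve = Isp * g0 = 354.9 * 9.81
Step 2: Ve = 3481.57 m/s

3481.57


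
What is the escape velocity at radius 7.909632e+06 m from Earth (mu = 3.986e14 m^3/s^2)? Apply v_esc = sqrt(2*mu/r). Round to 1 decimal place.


Step 1: 2*mu/r = 2 * 3.986e14 / 7.909632e+06 = 100788506.9748
Step 2: v_esc = sqrt(100788506.9748) = 10039.3 m/s

10039.3


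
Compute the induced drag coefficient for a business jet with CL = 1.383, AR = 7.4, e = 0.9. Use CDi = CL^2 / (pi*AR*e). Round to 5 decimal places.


Step 1: CL^2 = 1.383^2 = 1.912689
Step 2: pi * AR * e = 3.14159 * 7.4 * 0.9 = 20.923007
Step 3: CDi = 1.912689 / 20.923007 = 0.09142

0.09142


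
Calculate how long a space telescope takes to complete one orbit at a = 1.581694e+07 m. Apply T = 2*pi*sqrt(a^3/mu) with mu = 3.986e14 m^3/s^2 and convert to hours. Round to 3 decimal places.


Step 1: a^3 / mu = 3.957012e+21 / 3.986e14 = 9.927276e+06
Step 2: sqrt(9.927276e+06) = 3150.758 s
Step 3: T = 2*pi * 3150.758 = 19796.8 s
Step 4: T in hours = 19796.8 / 3600 = 5.499 hours

5.499


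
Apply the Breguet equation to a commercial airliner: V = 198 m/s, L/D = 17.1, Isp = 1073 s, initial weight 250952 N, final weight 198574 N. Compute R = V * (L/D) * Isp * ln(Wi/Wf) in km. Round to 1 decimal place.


Step 1: Coefficient = V * (L/D) * Isp = 198 * 17.1 * 1073 = 3632963.4 m
Step 2: Wi/Wf = 250952 / 198574 = 1.263771
Step 3: ln(1.263771) = 0.2341
Step 4: R = 3632963.4 * 0.2341 = 850476.2 m = 850.5 km

850.5


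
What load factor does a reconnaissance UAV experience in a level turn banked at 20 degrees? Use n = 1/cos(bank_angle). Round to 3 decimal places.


Step 1: Convert 20 degrees to radians = 0.349066
Step 2: cos(20 deg) = 0.939693
Step 3: n = 1 / 0.939693 = 1.064

1.064


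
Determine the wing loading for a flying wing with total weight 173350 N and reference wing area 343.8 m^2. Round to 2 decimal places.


Step 1: Wing loading = W / S = 173350 / 343.8
Step 2: Wing loading = 504.22 N/m^2

504.22


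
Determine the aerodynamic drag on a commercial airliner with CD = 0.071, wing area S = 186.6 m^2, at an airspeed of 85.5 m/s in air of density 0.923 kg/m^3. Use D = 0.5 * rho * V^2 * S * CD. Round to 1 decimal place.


Step 1: Dynamic pressure q = 0.5 * 0.923 * 85.5^2 = 3373.6804 Pa
Step 2: Drag D = q * S * CD = 3373.6804 * 186.6 * 0.071
Step 3: D = 44696.5 N

44696.5


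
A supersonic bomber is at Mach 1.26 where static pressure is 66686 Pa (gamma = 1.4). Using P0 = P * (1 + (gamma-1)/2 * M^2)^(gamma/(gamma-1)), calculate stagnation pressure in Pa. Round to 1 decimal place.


Step 1: (gamma-1)/2 * M^2 = 0.2 * 1.5876 = 0.31752
Step 2: 1 + 0.31752 = 1.31752
Step 3: Exponent gamma/(gamma-1) = 3.5
Step 4: P0 = 66686 * 1.31752^3.5 = 175059.2 Pa

175059.2


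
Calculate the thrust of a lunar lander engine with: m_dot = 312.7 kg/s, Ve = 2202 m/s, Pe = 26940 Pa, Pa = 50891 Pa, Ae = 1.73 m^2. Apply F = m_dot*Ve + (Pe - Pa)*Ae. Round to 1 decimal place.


Step 1: Momentum thrust = m_dot * Ve = 312.7 * 2202 = 688565.4 N
Step 2: Pressure thrust = (Pe - Pa) * Ae = (26940 - 50891) * 1.73 = -41435.23 N
Step 3: Total thrust F = 688565.4 + -41435.23 = 647130.2 N

647130.2


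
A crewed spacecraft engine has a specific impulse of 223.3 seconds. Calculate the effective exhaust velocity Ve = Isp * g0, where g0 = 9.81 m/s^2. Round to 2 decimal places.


Step 1: Ve = Isp * g0 = 223.3 * 9.81
Step 2: Ve = 2190.57 m/s

2190.57


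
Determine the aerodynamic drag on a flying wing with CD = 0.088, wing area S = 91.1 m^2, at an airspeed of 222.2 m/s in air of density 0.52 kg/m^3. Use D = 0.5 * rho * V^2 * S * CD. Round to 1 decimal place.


Step 1: Dynamic pressure q = 0.5 * 0.52 * 222.2^2 = 12836.9384 Pa
Step 2: Drag D = q * S * CD = 12836.9384 * 91.1 * 0.088
Step 3: D = 102911.2 N

102911.2


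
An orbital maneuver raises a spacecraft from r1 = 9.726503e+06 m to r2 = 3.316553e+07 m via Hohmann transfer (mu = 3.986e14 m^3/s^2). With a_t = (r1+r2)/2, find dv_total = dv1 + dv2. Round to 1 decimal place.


Step 1: Transfer semi-major axis a_t = (9.726503e+06 + 3.316553e+07) / 2 = 2.144602e+07 m
Step 2: v1 (circular at r1) = sqrt(mu/r1) = 6401.63 m/s
Step 3: v_t1 = sqrt(mu*(2/r1 - 1/a_t)) = 7960.87 m/s
Step 4: dv1 = |7960.87 - 6401.63| = 1559.24 m/s
Step 5: v2 (circular at r2) = 3466.77 m/s, v_t2 = 2334.7 m/s
Step 6: dv2 = |3466.77 - 2334.7| = 1132.08 m/s
Step 7: Total delta-v = 1559.24 + 1132.08 = 2691.3 m/s

2691.3


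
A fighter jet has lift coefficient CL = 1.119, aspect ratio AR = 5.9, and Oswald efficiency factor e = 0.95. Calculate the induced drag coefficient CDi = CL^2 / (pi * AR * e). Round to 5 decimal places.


Step 1: CL^2 = 1.119^2 = 1.252161
Step 2: pi * AR * e = 3.14159 * 5.9 * 0.95 = 17.608627
Step 3: CDi = 1.252161 / 17.608627 = 0.07111

0.07111


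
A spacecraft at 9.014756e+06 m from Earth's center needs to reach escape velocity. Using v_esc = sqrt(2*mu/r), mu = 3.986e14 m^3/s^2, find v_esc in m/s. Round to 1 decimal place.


Step 1: 2*mu/r = 2 * 3.986e14 / 9.014756e+06 = 88432787.3101
Step 2: v_esc = sqrt(88432787.3101) = 9403.9 m/s

9403.9


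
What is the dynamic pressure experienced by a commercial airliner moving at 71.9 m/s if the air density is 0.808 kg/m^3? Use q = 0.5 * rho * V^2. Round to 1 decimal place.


Step 1: V^2 = 71.9^2 = 5169.61
Step 2: q = 0.5 * 0.808 * 5169.61
Step 3: q = 2088.5 Pa

2088.5


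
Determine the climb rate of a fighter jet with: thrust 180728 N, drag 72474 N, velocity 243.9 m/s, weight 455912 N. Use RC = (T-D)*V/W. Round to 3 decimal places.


Step 1: Excess thrust = T - D = 180728 - 72474 = 108254 N
Step 2: Excess power = 108254 * 243.9 = 26403150.6 W
Step 3: RC = 26403150.6 / 455912 = 57.913 m/s

57.913


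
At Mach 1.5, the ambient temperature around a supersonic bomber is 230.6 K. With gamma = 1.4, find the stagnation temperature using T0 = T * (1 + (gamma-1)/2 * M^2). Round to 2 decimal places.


Step 1: (gamma-1)/2 = 0.2
Step 2: M^2 = 2.25
Step 3: 1 + 0.2 * 2.25 = 1.45
Step 4: T0 = 230.6 * 1.45 = 334.37 K

334.37


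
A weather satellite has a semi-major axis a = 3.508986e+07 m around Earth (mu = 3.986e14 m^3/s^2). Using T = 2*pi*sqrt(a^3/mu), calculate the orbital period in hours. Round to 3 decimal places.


Step 1: a^3 / mu = 4.320608e+22 / 3.986e14 = 1.083946e+08
Step 2: sqrt(1.083946e+08) = 10411.2723 s
Step 3: T = 2*pi * 10411.2723 = 65415.95 s
Step 4: T in hours = 65415.95 / 3600 = 18.171 hours

18.171


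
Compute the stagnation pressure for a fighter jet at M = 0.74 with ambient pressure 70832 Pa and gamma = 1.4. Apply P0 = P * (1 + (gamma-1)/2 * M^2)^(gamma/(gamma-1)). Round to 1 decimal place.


Step 1: (gamma-1)/2 * M^2 = 0.2 * 0.5476 = 0.10952
Step 2: 1 + 0.10952 = 1.10952
Step 3: Exponent gamma/(gamma-1) = 3.5
Step 4: P0 = 70832 * 1.10952^3.5 = 101906.6 Pa

101906.6


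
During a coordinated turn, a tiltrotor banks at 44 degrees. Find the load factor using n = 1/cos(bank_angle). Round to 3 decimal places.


Step 1: Convert 44 degrees to radians = 0.767945
Step 2: cos(44 deg) = 0.71934
Step 3: n = 1 / 0.71934 = 1.390

1.390


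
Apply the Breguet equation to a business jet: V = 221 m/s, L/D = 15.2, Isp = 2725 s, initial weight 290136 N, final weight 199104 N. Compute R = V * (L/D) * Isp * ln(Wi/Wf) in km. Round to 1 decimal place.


Step 1: Coefficient = V * (L/D) * Isp = 221 * 15.2 * 2725 = 9153820.0 m
Step 2: Wi/Wf = 290136 / 199104 = 1.457208
Step 3: ln(1.457208) = 0.376522
Step 4: R = 9153820.0 * 0.376522 = 3446619.0 m = 3446.6 km

3446.6


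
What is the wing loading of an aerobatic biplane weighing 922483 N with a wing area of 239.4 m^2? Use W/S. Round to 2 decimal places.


Step 1: Wing loading = W / S = 922483 / 239.4
Step 2: Wing loading = 3853.31 N/m^2

3853.31


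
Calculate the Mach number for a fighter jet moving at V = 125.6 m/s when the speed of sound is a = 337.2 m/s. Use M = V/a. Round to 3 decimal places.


Step 1: M = V / a = 125.6 / 337.2
Step 2: M = 0.372

0.372


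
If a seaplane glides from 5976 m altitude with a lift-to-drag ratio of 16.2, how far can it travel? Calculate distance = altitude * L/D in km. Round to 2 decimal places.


Step 1: Glide distance = altitude * L/D = 5976 * 16.2 = 96811.2 m
Step 2: Convert to km: 96811.2 / 1000 = 96.81 km

96.81


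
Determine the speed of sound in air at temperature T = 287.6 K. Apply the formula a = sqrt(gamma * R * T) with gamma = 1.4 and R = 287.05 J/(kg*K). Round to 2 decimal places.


Step 1: gamma * R * T = 1.4 * 287.05 * 287.6 = 115577.812
Step 2: a = sqrt(115577.812) = 339.97 m/s

339.97


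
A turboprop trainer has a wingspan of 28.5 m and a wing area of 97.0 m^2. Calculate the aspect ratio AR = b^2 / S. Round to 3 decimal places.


Step 1: b^2 = 28.5^2 = 812.25
Step 2: AR = 812.25 / 97.0 = 8.374

8.374


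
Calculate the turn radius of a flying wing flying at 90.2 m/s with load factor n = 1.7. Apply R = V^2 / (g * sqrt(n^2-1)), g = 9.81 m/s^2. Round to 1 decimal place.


Step 1: V^2 = 90.2^2 = 8136.04
Step 2: n^2 - 1 = 1.7^2 - 1 = 1.89
Step 3: sqrt(1.89) = 1.374773
Step 4: R = 8136.04 / (9.81 * 1.374773) = 603.3 m

603.3


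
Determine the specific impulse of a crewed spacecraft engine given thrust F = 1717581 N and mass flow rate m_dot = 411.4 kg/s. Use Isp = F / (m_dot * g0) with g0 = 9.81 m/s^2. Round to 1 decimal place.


Step 1: m_dot * g0 = 411.4 * 9.81 = 4035.83
Step 2: Isp = 1717581 / 4035.83 = 425.6 s

425.6


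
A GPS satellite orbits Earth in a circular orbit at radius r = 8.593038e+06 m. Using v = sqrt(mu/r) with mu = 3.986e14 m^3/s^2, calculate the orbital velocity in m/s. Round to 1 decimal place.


Step 1: mu / r = 3.986e14 / 8.593038e+06 = 46386388.609
Step 2: v = sqrt(46386388.609) = 6810.8 m/s

6810.8


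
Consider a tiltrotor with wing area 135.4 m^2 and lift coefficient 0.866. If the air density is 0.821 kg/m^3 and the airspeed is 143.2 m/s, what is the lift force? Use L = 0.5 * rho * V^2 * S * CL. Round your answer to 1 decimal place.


Step 1: Calculate dynamic pressure q = 0.5 * 0.821 * 143.2^2 = 0.5 * 0.821 * 20506.24 = 8417.8115 Pa
Step 2: Multiply by wing area and lift coefficient: L = 8417.8115 * 135.4 * 0.866
Step 3: L = 1139771.6798 * 0.866 = 987042.3 N

987042.3


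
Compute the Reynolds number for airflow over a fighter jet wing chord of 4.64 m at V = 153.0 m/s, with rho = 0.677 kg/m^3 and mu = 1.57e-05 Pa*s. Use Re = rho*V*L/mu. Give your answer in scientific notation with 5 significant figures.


Step 1: Numerator = rho * V * L = 0.677 * 153.0 * 4.64 = 480.61584
Step 2: Re = 480.61584 / 1.57e-05
Step 3: Re = 3.0612e+07

3.0612e+07


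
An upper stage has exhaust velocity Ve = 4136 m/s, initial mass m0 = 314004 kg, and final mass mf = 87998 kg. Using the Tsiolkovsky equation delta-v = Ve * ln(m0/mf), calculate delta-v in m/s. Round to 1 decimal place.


Step 1: Mass ratio m0/mf = 314004 / 87998 = 3.568308
Step 2: ln(3.568308) = 1.272092
Step 3: delta-v = 4136 * 1.272092 = 5261.4 m/s

5261.4


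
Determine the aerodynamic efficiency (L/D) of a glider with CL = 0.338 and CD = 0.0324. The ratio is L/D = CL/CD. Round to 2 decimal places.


Step 1: L/D = CL / CD = 0.338 / 0.0324
Step 2: L/D = 10.43

10.43


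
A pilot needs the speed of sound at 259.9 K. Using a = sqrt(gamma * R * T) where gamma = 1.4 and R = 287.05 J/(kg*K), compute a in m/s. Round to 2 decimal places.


Step 1: gamma * R * T = 1.4 * 287.05 * 259.9 = 104446.013
Step 2: a = sqrt(104446.013) = 323.18 m/s

323.18


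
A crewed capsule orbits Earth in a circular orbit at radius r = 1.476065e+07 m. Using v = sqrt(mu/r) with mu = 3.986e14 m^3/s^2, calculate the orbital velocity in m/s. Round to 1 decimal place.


Step 1: mu / r = 3.986e14 / 1.476065e+07 = 27004230.8435
Step 2: v = sqrt(27004230.8435) = 5196.6 m/s

5196.6


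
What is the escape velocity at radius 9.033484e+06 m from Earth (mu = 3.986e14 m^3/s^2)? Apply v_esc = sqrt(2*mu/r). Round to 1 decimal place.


Step 1: 2*mu/r = 2 * 3.986e14 / 9.033484e+06 = 88249450.5996
Step 2: v_esc = sqrt(88249450.5996) = 9394.1 m/s

9394.1


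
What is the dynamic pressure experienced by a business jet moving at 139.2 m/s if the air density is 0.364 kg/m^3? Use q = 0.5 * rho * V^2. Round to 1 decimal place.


Step 1: V^2 = 139.2^2 = 19376.64
Step 2: q = 0.5 * 0.364 * 19376.64
Step 3: q = 3526.5 Pa

3526.5


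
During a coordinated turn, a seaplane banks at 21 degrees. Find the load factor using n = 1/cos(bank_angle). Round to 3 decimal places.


Step 1: Convert 21 degrees to radians = 0.366519
Step 2: cos(21 deg) = 0.93358
Step 3: n = 1 / 0.93358 = 1.071

1.071


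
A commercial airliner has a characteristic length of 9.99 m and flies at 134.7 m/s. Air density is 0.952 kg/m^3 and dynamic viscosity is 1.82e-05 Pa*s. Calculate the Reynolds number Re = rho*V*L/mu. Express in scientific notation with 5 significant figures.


Step 1: Numerator = rho * V * L = 0.952 * 134.7 * 9.99 = 1281.061656
Step 2: Re = 1281.061656 / 1.82e-05
Step 3: Re = 7.0388e+07

7.0388e+07


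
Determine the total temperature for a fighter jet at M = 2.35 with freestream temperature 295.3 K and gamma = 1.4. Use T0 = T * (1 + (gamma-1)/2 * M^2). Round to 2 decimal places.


Step 1: (gamma-1)/2 = 0.2
Step 2: M^2 = 5.5225
Step 3: 1 + 0.2 * 5.5225 = 2.1045
Step 4: T0 = 295.3 * 2.1045 = 621.46 K

621.46


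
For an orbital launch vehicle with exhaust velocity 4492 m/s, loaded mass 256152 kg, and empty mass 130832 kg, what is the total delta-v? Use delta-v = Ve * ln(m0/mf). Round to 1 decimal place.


Step 1: Mass ratio m0/mf = 256152 / 130832 = 1.95787
Step 2: ln(1.95787) = 0.671857
Step 3: delta-v = 4492 * 0.671857 = 3018.0 m/s

3018.0


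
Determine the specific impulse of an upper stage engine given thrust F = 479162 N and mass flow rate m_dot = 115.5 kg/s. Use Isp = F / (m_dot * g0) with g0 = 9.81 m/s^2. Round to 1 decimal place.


Step 1: m_dot * g0 = 115.5 * 9.81 = 1133.06
Step 2: Isp = 479162 / 1133.06 = 422.9 s

422.9


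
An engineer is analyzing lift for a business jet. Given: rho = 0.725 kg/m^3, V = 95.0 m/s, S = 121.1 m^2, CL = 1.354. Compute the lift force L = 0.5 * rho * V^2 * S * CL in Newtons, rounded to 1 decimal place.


Step 1: Calculate dynamic pressure q = 0.5 * 0.725 * 95.0^2 = 0.5 * 0.725 * 9025.0 = 3271.5625 Pa
Step 2: Multiply by wing area and lift coefficient: L = 3271.5625 * 121.1 * 1.354
Step 3: L = 396186.2188 * 1.354 = 536436.1 N

536436.1


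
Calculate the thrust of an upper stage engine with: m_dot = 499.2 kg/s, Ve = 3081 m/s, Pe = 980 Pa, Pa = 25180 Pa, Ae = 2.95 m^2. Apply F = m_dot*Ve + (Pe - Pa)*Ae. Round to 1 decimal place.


Step 1: Momentum thrust = m_dot * Ve = 499.2 * 3081 = 1538035.2 N
Step 2: Pressure thrust = (Pe - Pa) * Ae = (980 - 25180) * 2.95 = -71390.00 N
Step 3: Total thrust F = 1538035.2 + -71390.00 = 1466645.2 N

1466645.2


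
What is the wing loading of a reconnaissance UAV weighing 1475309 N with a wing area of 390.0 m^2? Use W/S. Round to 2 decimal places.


Step 1: Wing loading = W / S = 1475309 / 390.0
Step 2: Wing loading = 3782.84 N/m^2

3782.84


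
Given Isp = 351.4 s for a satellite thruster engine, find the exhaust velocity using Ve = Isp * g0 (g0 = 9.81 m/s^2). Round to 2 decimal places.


Step 1: Ve = Isp * g0 = 351.4 * 9.81
Step 2: Ve = 3447.23 m/s

3447.23


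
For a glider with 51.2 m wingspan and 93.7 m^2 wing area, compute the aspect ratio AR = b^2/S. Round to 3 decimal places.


Step 1: b^2 = 51.2^2 = 2621.44
Step 2: AR = 2621.44 / 93.7 = 27.977

27.977


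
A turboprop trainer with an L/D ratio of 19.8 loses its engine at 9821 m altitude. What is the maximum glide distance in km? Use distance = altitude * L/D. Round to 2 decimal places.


Step 1: Glide distance = altitude * L/D = 9821 * 19.8 = 194455.8 m
Step 2: Convert to km: 194455.8 / 1000 = 194.46 km

194.46


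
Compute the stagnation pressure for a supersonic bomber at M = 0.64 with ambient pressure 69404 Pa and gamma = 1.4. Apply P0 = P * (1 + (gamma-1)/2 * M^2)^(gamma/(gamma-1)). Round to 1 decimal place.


Step 1: (gamma-1)/2 * M^2 = 0.2 * 0.4096 = 0.08192
Step 2: 1 + 0.08192 = 1.08192
Step 3: Exponent gamma/(gamma-1) = 3.5
Step 4: P0 = 69404 * 1.08192^3.5 = 91425.5 Pa

91425.5


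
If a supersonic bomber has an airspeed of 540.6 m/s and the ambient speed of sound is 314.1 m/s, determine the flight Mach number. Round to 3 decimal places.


Step 1: M = V / a = 540.6 / 314.1
Step 2: M = 1.721

1.721


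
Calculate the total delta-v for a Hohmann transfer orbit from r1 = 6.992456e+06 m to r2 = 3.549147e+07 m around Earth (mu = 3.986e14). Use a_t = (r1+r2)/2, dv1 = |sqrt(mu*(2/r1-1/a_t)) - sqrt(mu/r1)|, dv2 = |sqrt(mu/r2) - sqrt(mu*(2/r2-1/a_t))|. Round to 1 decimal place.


Step 1: Transfer semi-major axis a_t = (6.992456e+06 + 3.549147e+07) / 2 = 2.124196e+07 m
Step 2: v1 (circular at r1) = sqrt(mu/r1) = 7550.12 m/s
Step 3: v_t1 = sqrt(mu*(2/r1 - 1/a_t)) = 9759.29 m/s
Step 4: dv1 = |9759.29 - 7550.12| = 2209.18 m/s
Step 5: v2 (circular at r2) = 3351.25 m/s, v_t2 = 1922.76 m/s
Step 6: dv2 = |3351.25 - 1922.76| = 1428.49 m/s
Step 7: Total delta-v = 2209.18 + 1428.49 = 3637.7 m/s

3637.7


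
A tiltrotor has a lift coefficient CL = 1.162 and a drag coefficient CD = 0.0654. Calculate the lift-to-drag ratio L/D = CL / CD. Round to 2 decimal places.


Step 1: L/D = CL / CD = 1.162 / 0.0654
Step 2: L/D = 17.77

17.77


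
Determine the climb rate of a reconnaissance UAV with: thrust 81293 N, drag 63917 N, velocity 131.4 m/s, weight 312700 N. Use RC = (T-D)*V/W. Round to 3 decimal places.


Step 1: Excess thrust = T - D = 81293 - 63917 = 17376 N
Step 2: Excess power = 17376 * 131.4 = 2283206.4 W
Step 3: RC = 2283206.4 / 312700 = 7.302 m/s

7.302


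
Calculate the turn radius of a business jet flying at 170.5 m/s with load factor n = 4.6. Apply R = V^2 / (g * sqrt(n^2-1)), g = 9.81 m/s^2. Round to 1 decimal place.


Step 1: V^2 = 170.5^2 = 29070.25
Step 2: n^2 - 1 = 4.6^2 - 1 = 20.16
Step 3: sqrt(20.16) = 4.489989
Step 4: R = 29070.25 / (9.81 * 4.489989) = 660.0 m

660.0


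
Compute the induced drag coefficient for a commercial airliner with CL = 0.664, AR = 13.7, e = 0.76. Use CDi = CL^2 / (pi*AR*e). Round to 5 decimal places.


Step 1: CL^2 = 0.664^2 = 0.440896
Step 2: pi * AR * e = 3.14159 * 13.7 * 0.76 = 32.710263
Step 3: CDi = 0.440896 / 32.710263 = 0.01348

0.01348


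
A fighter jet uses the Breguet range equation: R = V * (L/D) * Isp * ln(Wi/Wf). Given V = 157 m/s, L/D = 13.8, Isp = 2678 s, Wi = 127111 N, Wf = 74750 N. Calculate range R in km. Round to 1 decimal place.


Step 1: Coefficient = V * (L/D) * Isp = 157 * 13.8 * 2678 = 5802154.8 m
Step 2: Wi/Wf = 127111 / 74750 = 1.700482
Step 3: ln(1.700482) = 0.530912
Step 4: R = 5802154.8 * 0.530912 = 3080430.8 m = 3080.4 km

3080.4


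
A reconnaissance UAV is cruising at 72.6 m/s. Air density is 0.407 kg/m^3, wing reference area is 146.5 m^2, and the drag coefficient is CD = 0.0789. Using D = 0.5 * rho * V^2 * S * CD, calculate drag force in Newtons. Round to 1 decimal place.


Step 1: Dynamic pressure q = 0.5 * 0.407 * 72.6^2 = 1072.5997 Pa
Step 2: Drag D = q * S * CD = 1072.5997 * 146.5 * 0.0789
Step 3: D = 12398.0 N

12398.0


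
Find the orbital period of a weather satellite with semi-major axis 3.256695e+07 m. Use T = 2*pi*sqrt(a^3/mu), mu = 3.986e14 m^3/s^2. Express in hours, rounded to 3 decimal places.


Step 1: a^3 / mu = 3.454071e+22 / 3.986e14 = 8.665507e+07
Step 2: sqrt(8.665507e+07) = 9308.8704 s
Step 3: T = 2*pi * 9308.8704 = 58489.36 s
Step 4: T in hours = 58489.36 / 3600 = 16.247 hours

16.247


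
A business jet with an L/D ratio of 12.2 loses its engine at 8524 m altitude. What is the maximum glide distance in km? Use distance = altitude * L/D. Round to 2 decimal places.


Step 1: Glide distance = altitude * L/D = 8524 * 12.2 = 103992.8 m
Step 2: Convert to km: 103992.8 / 1000 = 103.99 km

103.99


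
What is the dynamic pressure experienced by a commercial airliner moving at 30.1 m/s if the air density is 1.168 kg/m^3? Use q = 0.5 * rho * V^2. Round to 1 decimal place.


Step 1: V^2 = 30.1^2 = 906.01
Step 2: q = 0.5 * 1.168 * 906.01
Step 3: q = 529.1 Pa

529.1


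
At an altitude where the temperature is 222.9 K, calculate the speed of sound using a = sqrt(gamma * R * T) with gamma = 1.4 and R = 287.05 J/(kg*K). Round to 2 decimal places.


Step 1: gamma * R * T = 1.4 * 287.05 * 222.9 = 89576.823
Step 2: a = sqrt(89576.823) = 299.29 m/s

299.29


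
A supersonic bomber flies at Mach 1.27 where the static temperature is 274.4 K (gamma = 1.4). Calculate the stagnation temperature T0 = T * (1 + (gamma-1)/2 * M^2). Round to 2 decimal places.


Step 1: (gamma-1)/2 = 0.2
Step 2: M^2 = 1.6129
Step 3: 1 + 0.2 * 1.6129 = 1.32258
Step 4: T0 = 274.4 * 1.32258 = 362.92 K

362.92


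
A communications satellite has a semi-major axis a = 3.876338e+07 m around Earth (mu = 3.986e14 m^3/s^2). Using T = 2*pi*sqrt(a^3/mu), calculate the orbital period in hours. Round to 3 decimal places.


Step 1: a^3 / mu = 5.824584e+22 / 3.986e14 = 1.461260e+08
Step 2: sqrt(1.461260e+08) = 12088.2605 s
Step 3: T = 2*pi * 12088.2605 = 75952.78 s
Step 4: T in hours = 75952.78 / 3600 = 21.098 hours

21.098


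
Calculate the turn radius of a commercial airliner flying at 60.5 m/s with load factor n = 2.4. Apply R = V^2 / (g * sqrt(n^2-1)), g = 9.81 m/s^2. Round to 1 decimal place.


Step 1: V^2 = 60.5^2 = 3660.25
Step 2: n^2 - 1 = 2.4^2 - 1 = 4.76
Step 3: sqrt(4.76) = 2.181742
Step 4: R = 3660.25 / (9.81 * 2.181742) = 171.0 m

171.0
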